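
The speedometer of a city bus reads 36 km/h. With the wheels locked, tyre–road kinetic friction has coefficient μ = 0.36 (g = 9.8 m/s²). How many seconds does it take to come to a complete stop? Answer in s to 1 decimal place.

Braking time ≈ 2.8 s

36 km/h ÷ 3.6 = 10.0000 m/s.
a = μg = 0.36 × 9.8 = 3.528 m/s².
Braking time = v/a = 10.0000 / 3.528 = 2.834 s.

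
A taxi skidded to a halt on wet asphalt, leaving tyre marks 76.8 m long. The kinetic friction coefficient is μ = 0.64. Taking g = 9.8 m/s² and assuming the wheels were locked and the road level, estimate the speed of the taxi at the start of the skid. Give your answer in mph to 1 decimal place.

Initial speed ≈ 69.4 mph

Deceleration a = μg = 0.64 × 9.8 = 6.272 m/s².
v = √(2a·d) = √(2 × 6.272 × 76.8) = √963.379 = 31.0383 m/s.
= 31.0383 ÷ 0.44704 = 69.431 mph.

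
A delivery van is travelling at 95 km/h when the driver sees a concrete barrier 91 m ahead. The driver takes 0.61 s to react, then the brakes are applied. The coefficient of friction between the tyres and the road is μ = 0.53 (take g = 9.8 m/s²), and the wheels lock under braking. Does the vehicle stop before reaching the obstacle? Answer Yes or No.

Yes

95 km/h ÷ 3.6 = 26.3889 m/s.
a = μg = 0.53 × 9.8 = 5.194 m/s².
Reaction distance = 26.3889 × 0.61 = 16.097 m.
Braking distance = v²/(2a) = 696.374 / 10.388 = 67.036 m.
Total stopping distance = 16.097 + 67.036 = 83.133 m, vs 91 m available — it stops with 91 − 83.133 = 7.867 m to spare.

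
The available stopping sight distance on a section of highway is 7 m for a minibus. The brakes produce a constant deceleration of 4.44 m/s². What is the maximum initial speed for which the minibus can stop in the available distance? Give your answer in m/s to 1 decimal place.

Maximum speed ≈ 7.9 m/s

v²/(2a) = d ⇒ v = √(2 × 4.440 × 7) = √62.16 = 7.8842 m/s.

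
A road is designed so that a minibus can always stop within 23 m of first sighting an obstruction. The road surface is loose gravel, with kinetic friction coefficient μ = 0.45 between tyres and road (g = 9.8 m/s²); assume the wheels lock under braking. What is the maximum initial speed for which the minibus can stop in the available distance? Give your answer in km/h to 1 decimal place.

a = μg = 0.45 × 9.8 = 4.410 m/s².
v²/(2a) = d ⇒ v = √(2 × 4.410 × 23) = √202.86 = 14.2429 m/s.
14.2429 m/s × 3.6 = 51.274 km/h.

Maximum speed ≈ 51.3 km/h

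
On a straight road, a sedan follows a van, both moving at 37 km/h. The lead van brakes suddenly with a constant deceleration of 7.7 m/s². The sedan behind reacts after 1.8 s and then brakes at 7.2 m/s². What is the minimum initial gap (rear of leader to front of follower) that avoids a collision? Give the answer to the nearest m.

Minimum gap ≈ 19 m

37 km/h ÷ 3.6 = 10.2778 m/s.
Leader travels v²/(2a_L) = 105.633 / 15.400 = 6.859 m before stopping.
Follower covers v·t_r = 10.2778 × 1.8 = 18.500 m while reacting, then v²/(2a_F) = 105.633 / 14.400 = 7.336 m while braking, for a total of 18.500 + 7.336 = 25.836 m.
Since a_F ≤ a_L and the follower starts braking later, the follower is never slower than the leader, so the closest approach is when both have stopped.
Minimum gap = 25.836 − 6.859 = 18.977 m.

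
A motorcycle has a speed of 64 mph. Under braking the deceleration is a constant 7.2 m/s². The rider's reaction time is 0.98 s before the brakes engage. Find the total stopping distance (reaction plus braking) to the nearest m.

64 mph × 0.44704 = 28.6106 m/s.
Reaction distance = v·t_r = 28.6106 × 0.98 = 28.038 m.
Braking distance = v²/(2a) = 28.6106² / (2 × 7.200) = 818.566 / 14.400 = 56.845 m.
Total = 28.038 + 56.845 = 84.883 m.

Total stopping distance ≈ 85 m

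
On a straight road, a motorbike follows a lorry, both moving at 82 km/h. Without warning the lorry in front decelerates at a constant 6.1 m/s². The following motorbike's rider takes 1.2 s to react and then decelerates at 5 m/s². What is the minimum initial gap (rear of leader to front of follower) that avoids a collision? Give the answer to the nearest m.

Minimum gap ≈ 37 m

82 km/h ÷ 3.6 = 22.7778 m/s.
Leader travels v²/(2a_L) = 518.828 / 12.200 = 42.527 m before stopping.
Follower covers v·t_r = 22.7778 × 1.2 = 27.333 m while reacting, then v²/(2a_F) = 518.828 / 10.000 = 51.883 m while braking, for a total of 27.333 + 51.883 = 79.216 m.
Since a_F ≤ a_L and the follower starts braking later, the follower is never slower than the leader, so the closest approach is when both have stopped.
Minimum gap = 79.216 − 42.527 = 36.689 m.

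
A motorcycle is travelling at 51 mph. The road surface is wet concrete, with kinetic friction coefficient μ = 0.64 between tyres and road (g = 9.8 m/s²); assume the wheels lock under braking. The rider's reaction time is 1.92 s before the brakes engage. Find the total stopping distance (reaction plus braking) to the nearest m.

Total stopping distance ≈ 85 m

51 mph × 0.44704 = 22.7990 m/s.
a = μg = 0.64 × 9.8 = 6.272 m/s².
Reaction distance = v·t_r = 22.7990 × 1.92 = 43.774 m.
Braking distance = v²/(2a) = 22.7990² / (2 × 6.272) = 519.794 / 12.544 = 41.438 m.
Total = 43.774 + 41.438 = 85.212 m.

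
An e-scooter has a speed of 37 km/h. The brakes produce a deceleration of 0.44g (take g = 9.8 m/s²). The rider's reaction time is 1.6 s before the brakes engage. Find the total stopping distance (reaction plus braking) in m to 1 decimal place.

37 km/h ÷ 3.6 = 10.2778 m/s.
a = 0.44 × 9.8 = 4.312 m/s².
Reaction distance = v·t_r = 10.2778 × 1.6 = 16.444 m.
Braking distance = v²/(2a) = 10.2778² / (2 × 4.312) = 105.633 / 8.624 = 12.249 m.
Total = 16.444 + 12.249 = 28.693 m.

Total stopping distance ≈ 28.7 m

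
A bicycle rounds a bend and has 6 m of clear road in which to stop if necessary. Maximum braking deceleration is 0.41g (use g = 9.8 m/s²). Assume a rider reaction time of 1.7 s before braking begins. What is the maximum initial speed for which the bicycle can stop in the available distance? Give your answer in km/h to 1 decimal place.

a = 0.41 × 9.8 = 4.018 m/s².
Stopping distance: v·t_r + v²/(2a) = 6 with t_r = 1.7 s and a = 4.018 m/s².
So v² + 13.661 v − 48.22 = 0.
Positive root: v = −a·t_r + √((a·t_r)² + 2a·d) = −6.831 + √(46.663 + 48.22) = 2.9098 m/s.
2.9098 m/s × 3.6 = 10.475 km/h.

Maximum speed ≈ 10.5 km/h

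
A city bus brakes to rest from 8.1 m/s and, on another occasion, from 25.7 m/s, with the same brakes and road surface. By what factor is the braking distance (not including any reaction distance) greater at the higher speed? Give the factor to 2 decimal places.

Factor ≈ 10.07

Braking distance d = v²/(2a), so with a fixed, d ∝ v².
Factor = (25.7/8.1)² = 3.1728² = 10.0667.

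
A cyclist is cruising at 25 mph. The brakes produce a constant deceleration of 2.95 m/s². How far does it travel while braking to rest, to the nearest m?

25 mph × 0.44704 = 11.1760 m/s.
Braking distance = v²/(2a) = 11.1760² / (2 × 2.950) = 124.903 / 5.900 = 21.170 m.

Braking distance ≈ 21 m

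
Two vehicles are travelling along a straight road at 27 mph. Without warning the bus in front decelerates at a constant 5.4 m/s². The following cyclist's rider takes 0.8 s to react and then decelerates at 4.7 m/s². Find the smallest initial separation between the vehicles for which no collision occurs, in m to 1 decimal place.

Minimum gap ≈ 11.7 m

27 mph × 0.44704 = 12.0701 m/s.
Leader travels v²/(2a_L) = 145.687 / 10.800 = 13.490 m before stopping.
Follower covers v·t_r = 12.0701 × 0.8 = 9.656 m while reacting, then v²/(2a_F) = 145.687 / 9.400 = 15.499 m while braking, for a total of 9.656 + 15.499 = 25.155 m.
Since a_F ≤ a_L and the follower starts braking later, the follower is never slower than the leader, so the closest approach is when both have stopped.
Minimum gap = 25.155 − 13.490 = 11.665 m.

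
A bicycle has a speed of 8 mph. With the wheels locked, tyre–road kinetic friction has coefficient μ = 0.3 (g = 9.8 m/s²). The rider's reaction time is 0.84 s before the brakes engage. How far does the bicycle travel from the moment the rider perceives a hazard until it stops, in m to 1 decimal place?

8 mph × 0.44704 = 3.5763 m/s.
a = μg = 0.3 × 9.8 = 2.940 m/s².
Reaction distance = v·t_r = 3.5763 × 0.84 = 3.004 m.
Braking distance = v²/(2a) = 3.5763² / (2 × 2.940) = 12.790 / 5.880 = 2.175 m.
Total = 3.004 + 2.175 = 5.179 m.

Total stopping distance ≈ 5.2 m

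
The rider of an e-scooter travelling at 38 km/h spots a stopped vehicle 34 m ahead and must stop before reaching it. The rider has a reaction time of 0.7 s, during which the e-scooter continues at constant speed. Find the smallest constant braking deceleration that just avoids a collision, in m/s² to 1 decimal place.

38 km/h ÷ 3.6 = 10.5556 m/s.
Distance covered during reaction = 10.5556 × 0.7 = 7.389 m.
Distance available for braking: 34 − 7.389 = 26.611 m.
v² = 2a·d ⇒ a = v²/(2d) = 10.5556² / (2 × 26.611) = 111.421 / 53.222 = 2.0935 m/s².

Required deceleration ≈ 2.1 m/s²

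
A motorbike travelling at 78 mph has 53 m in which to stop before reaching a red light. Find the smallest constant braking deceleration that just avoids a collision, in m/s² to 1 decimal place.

Required deceleration ≈ 11.5 m/s²

78 mph × 0.44704 = 34.8691 m/s.
v² = 2a·d ⇒ a = v²/(2d) = 34.8691² / (2 × 53.000) = 1215.854 / 106.000 = 11.4703 m/s².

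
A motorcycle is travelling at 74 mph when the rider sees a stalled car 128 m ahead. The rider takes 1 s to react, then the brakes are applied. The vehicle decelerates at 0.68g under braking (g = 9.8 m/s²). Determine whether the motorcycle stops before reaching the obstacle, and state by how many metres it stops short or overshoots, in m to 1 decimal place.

Yes — it stops 12.8 m short of the obstacle

74 mph × 0.44704 = 33.0810 m/s.
a = 0.68 × 9.8 = 6.664 m/s².
Reaction distance = 33.0810 × 1 = 33.081 m.
Braking distance = v²/(2a) = 1094.353 / 13.328 = 82.109 m.
Total stopping distance = 33.081 + 82.109 = 115.190 m, vs 128 m available — it stops with 128 − 115.190 = 12.810 m to spare.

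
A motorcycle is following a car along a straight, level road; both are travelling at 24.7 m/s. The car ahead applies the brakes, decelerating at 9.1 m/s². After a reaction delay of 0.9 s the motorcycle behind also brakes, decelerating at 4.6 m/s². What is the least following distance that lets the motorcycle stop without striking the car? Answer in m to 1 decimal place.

Minimum gap ≈ 55.0 m

Leader travels v²/(2a_L) = 610.090 / 18.200 = 33.521 m before stopping.
Follower covers v·t_r = 24.7000 × 0.9 = 22.230 m while reacting, then v²/(2a_F) = 610.090 / 9.200 = 66.314 m while braking, for a total of 22.230 + 66.314 = 88.544 m.
Since a_F ≤ a_L and the follower starts braking later, the follower is never slower than the leader, so the closest approach is when both have stopped.
Minimum gap = 88.544 − 33.521 = 55.023 m.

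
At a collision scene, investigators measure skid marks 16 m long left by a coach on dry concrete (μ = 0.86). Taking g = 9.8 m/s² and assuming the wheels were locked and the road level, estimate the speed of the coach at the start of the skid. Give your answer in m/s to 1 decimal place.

Deceleration a = μg = 0.86 × 9.8 = 8.428 m/s².
v = √(2a·d) = √(2 × 8.428 × 16) = √269.696 = 16.4224 m/s.

Initial speed ≈ 16.4 m/s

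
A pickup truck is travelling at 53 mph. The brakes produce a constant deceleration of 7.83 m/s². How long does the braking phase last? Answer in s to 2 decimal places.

Braking time ≈ 3.03 s

53 mph × 0.44704 = 23.6931 m/s.
Braking time = v/a = 23.6931 / 7.830 = 3.026 s.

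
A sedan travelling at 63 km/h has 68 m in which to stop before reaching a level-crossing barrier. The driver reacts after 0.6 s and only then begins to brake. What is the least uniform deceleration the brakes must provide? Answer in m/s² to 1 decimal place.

Required deceleration ≈ 2.7 m/s²

63 km/h ÷ 3.6 = 17.5000 m/s.
Distance covered during reaction = 17.5000 × 0.6 = 10.500 m.
Distance available for braking: 68 − 10.500 = 57.500 m.
v² = 2a·d ⇒ a = v²/(2d) = 17.5000² / (2 × 57.500) = 306.250 / 115.000 = 2.6630 m/s².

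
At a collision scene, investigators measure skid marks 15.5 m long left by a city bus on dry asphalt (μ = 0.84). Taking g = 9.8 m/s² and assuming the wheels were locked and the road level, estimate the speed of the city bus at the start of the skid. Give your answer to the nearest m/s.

Deceleration a = μg = 0.84 × 9.8 = 8.232 m/s².
v = √(2a·d) = √(2 × 8.232 × 15.5) = √255.192 = 15.9747 m/s.

Initial speed ≈ 16 m/s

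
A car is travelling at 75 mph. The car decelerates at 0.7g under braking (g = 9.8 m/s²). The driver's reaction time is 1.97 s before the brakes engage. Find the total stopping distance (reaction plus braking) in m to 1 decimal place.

Total stopping distance ≈ 148.0 m

75 mph × 0.44704 = 33.5280 m/s.
a = 0.7 × 9.8 = 6.860 m/s².
Reaction distance = v·t_r = 33.5280 × 1.97 = 66.050 m.
Braking distance = v²/(2a) = 33.5280² / (2 × 6.860) = 1124.127 / 13.720 = 81.933 m.
Total = 66.050 + 81.933 = 147.983 m.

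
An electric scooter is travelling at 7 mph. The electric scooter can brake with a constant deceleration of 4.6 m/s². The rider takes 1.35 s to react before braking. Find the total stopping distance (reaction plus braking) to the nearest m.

Total stopping distance ≈ 5 m

7 mph × 0.44704 = 3.1293 m/s.
Reaction distance = v·t_r = 3.1293 × 1.35 = 4.225 m.
Braking distance = v²/(2a) = 3.1293² / (2 × 4.600) = 9.793 / 9.200 = 1.064 m.
Total = 4.225 + 1.064 = 5.289 m.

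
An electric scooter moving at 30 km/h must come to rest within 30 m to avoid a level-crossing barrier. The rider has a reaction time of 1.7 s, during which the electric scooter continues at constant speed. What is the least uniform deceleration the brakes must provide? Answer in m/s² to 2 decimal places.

30 km/h ÷ 3.6 = 8.3333 m/s.
Distance covered during reaction = 8.3333 × 1.7 = 14.167 m.
Distance available for braking: 30 − 14.167 = 15.833 m.
v² = 2a·d ⇒ a = v²/(2d) = 8.3333² / (2 × 15.833) = 69.444 / 31.666 = 2.1930 m/s².

Required deceleration ≈ 2.19 m/s²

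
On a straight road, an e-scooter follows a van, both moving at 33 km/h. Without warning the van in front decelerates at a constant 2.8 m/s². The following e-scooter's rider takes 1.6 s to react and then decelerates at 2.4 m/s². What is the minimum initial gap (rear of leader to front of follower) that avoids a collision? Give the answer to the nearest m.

33 km/h ÷ 3.6 = 9.1667 m/s.
Leader travels v²/(2a_L) = 84.028 / 5.600 = 15.005 m before stopping.
Follower covers v·t_r = 9.1667 × 1.6 = 14.667 m while reacting, then v²/(2a_F) = 84.028 / 4.800 = 17.506 m while braking, for a total of 14.667 + 17.506 = 32.173 m.
Since a_F ≤ a_L and the follower starts braking later, the follower is never slower than the leader, so the closest approach is when both have stopped.
Minimum gap = 32.173 − 15.005 = 17.168 m.

Minimum gap ≈ 17 m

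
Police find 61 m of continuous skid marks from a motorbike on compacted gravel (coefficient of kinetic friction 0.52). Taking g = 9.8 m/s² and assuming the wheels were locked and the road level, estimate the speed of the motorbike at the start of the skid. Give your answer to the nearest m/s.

Initial speed ≈ 25 m/s

Deceleration a = μg = 0.52 × 9.8 = 5.096 m/s².
v = √(2a·d) = √(2 × 5.096 × 61) = √621.712 = 24.9342 m/s.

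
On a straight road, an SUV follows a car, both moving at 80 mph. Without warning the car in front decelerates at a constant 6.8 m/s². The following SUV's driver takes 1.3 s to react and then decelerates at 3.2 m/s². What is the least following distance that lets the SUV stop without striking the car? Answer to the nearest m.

80 mph × 0.44704 = 35.7632 m/s.
Leader travels v²/(2a_L) = 1279.006 / 13.600 = 94.045 m before stopping.
Follower covers v·t_r = 35.7632 × 1.3 = 46.492 m while reacting, then v²/(2a_F) = 1279.006 / 6.400 = 199.845 m while braking, for a total of 46.492 + 199.845 = 246.337 m.
Since a_F ≤ a_L and the follower starts braking later, the follower is never slower than the leader, so the closest approach is when both have stopped.
Minimum gap = 246.337 − 94.045 = 152.292 m.

Minimum gap ≈ 152 m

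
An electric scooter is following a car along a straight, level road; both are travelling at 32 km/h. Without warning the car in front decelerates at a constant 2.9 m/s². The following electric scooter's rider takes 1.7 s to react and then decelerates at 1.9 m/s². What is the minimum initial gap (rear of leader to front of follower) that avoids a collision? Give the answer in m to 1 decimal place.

Minimum gap ≈ 22.3 m

32 km/h ÷ 3.6 = 8.8889 m/s.
Leader travels v²/(2a_L) = 79.013 / 5.800 = 13.623 m before stopping.
Follower covers v·t_r = 8.8889 × 1.7 = 15.111 m while reacting, then v²/(2a_F) = 79.013 / 3.800 = 20.793 m while braking, for a total of 15.111 + 20.793 = 35.904 m.
Since a_F ≤ a_L and the follower starts braking later, the follower is never slower than the leader, so the closest approach is when both have stopped.
Minimum gap = 35.904 − 13.623 = 22.281 m.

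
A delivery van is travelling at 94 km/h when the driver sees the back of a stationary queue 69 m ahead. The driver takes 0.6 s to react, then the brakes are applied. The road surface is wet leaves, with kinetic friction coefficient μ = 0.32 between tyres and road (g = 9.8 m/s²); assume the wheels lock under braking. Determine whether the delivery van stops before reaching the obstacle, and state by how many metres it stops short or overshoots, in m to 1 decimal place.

94 km/h ÷ 3.6 = 26.1111 m/s.
a = μg = 0.32 × 9.8 = 3.136 m/s².
Reaction distance = 26.1111 × 0.6 = 15.667 m.
Braking distance = v²/(2a) = 681.790 / 6.272 = 108.704 m.
Total stopping distance = 15.667 + 108.704 = 124.371 m, vs 69 m available — it cannot stop in time and overshoots by 124.371 − 69 = 55.371 m.

No — it overshoots by 55.4 m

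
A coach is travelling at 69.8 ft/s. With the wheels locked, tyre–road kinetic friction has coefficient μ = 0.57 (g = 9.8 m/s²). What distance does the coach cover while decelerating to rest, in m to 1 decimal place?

Braking distance ≈ 40.5 m

69.8 ft/s × 0.3048 = 21.2750 m/s.
a = μg = 0.57 × 9.8 = 5.586 m/s².
Braking distance = v²/(2a) = 21.2750² / (2 × 5.586) = 452.626 / 11.172 = 40.514 m.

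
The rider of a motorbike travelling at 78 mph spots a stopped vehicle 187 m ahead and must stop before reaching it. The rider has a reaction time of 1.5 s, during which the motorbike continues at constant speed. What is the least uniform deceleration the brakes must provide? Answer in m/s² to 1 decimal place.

Required deceleration ≈ 4.5 m/s²

78 mph × 0.44704 = 34.8691 m/s.
Distance covered during reaction = 34.8691 × 1.5 = 52.304 m.
Distance available for braking: 187 − 52.304 = 134.696 m.
v² = 2a·d ⇒ a = v²/(2d) = 34.8691² / (2 × 134.696) = 1215.854 / 269.392 = 4.5133 m/s².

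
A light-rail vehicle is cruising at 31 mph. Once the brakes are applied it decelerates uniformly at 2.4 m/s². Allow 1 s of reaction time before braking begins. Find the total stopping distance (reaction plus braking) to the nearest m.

Total stopping distance ≈ 54 m

31 mph × 0.44704 = 13.8582 m/s.
Reaction distance = v·t_r = 13.8582 × 1 = 13.858 m.
Braking distance = v²/(2a) = 13.8582² / (2 × 2.400) = 192.050 / 4.800 = 40.010 m.
Total = 13.858 + 40.010 = 53.868 m.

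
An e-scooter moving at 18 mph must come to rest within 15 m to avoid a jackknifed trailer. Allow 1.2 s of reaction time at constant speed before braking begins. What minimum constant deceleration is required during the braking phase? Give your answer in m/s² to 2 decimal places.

Required deceleration ≈ 6.06 m/s²

18 mph × 0.44704 = 8.0467 m/s.
Distance covered during reaction = 8.0467 × 1.2 = 9.656 m.
Distance available for braking: 15 − 9.656 = 5.344 m.
v² = 2a·d ⇒ a = v²/(2d) = 8.0467² / (2 × 5.344) = 64.749 / 10.688 = 6.0581 m/s².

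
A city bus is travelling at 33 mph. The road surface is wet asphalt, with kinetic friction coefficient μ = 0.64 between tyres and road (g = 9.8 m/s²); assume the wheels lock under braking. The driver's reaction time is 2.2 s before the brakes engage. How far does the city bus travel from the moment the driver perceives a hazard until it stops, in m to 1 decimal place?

Total stopping distance ≈ 49.8 m

33 mph × 0.44704 = 14.7523 m/s.
a = μg = 0.64 × 9.8 = 6.272 m/s².
Reaction distance = v·t_r = 14.7523 × 2.2 = 32.455 m.
Braking distance = v²/(2a) = 14.7523² / (2 × 6.272) = 217.630 / 12.544 = 17.349 m.
Total = 32.455 + 17.349 = 49.804 m.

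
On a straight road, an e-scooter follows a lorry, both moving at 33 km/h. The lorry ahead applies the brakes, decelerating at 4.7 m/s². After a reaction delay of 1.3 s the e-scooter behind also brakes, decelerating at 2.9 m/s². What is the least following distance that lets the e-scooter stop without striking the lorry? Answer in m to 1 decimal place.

Minimum gap ≈ 17.5 m

33 km/h ÷ 3.6 = 9.1667 m/s.
Leader travels v²/(2a_L) = 84.028 / 9.400 = 8.939 m before stopping.
Follower covers v·t_r = 9.1667 × 1.3 = 11.917 m while reacting, then v²/(2a_F) = 84.028 / 5.800 = 14.488 m while braking, for a total of 11.917 + 14.488 = 26.405 m.
Since a_F ≤ a_L and the follower starts braking later, the follower is never slower than the leader, so the closest approach is when both have stopped.
Minimum gap = 26.405 − 8.939 = 17.466 m.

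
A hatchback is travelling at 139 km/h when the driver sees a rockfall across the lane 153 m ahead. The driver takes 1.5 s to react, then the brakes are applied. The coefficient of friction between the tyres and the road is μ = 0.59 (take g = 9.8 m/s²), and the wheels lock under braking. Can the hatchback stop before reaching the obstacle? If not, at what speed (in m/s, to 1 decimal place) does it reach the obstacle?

139 km/h ÷ 3.6 = 38.6111 m/s.
a = μg = 0.59 × 9.8 = 5.782 m/s².
Reaction distance = 38.6111 × 1.5 = 57.917 m.
Braking distance needed to stop: v²/(2a) = 1490.817 / 11.564 = 128.919 m, so total needed = 57.917 + 128.919 = 186.836 m > 153 m — it cannot stop.
Distance remaining when braking begins: 153 − 57.917 = 95.083 m.
v² = v₀² − 2a·d = 1490.817 − 2 × 5.782 × 95.083 = 391.277 m²/s².
v = √391.277 = 19.781 m/s.

No — it strikes the obstacle at 19.8 m/s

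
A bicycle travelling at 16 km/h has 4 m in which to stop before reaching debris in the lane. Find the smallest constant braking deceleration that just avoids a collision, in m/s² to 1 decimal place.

16 km/h ÷ 3.6 = 4.4444 m/s.
v² = 2a·d ⇒ a = v²/(2d) = 4.4444² / (2 × 4.000) = 19.753 / 8.000 = 2.4691 m/s².

Required deceleration ≈ 2.5 m/s²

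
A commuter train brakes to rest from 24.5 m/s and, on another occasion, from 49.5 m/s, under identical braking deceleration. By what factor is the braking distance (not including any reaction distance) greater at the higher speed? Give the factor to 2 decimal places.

Factor ≈ 4.08

Braking distance d = v²/(2a), so with a fixed, d ∝ v².
Factor = (49.5/24.5)² = 2.0204² = 4.0820.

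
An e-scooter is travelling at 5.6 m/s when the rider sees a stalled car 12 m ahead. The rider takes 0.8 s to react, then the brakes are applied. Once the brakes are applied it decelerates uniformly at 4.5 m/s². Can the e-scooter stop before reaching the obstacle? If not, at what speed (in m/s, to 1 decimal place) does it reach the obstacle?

Reaction distance = 5.6000 × 0.8 = 4.480 m.
Braking distance = v²/(2a) = 31.360 / 9.000 = 3.484 m.
Total stopping distance = 4.480 + 3.484 = 7.964 m, vs 12 m available — it stops with 12 − 7.964 = 4.036 m to spare.

Yes — it stops about 4.0 m short of the obstacle, so it never reaches it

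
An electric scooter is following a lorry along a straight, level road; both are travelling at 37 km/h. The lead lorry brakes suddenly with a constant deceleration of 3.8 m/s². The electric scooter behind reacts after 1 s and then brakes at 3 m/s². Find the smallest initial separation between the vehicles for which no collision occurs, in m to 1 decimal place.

37 km/h ÷ 3.6 = 10.2778 m/s.
Leader travels v²/(2a_L) = 105.633 / 7.600 = 13.899 m before stopping.
Follower covers v·t_r = 10.2778 × 1 = 10.278 m while reacting, then v²/(2a_F) = 105.633 / 6.000 = 17.605 m while braking, for a total of 10.278 + 17.605 = 27.883 m.
Since a_F ≤ a_L and the follower starts braking later, the follower is never slower than the leader, so the closest approach is when both have stopped.
Minimum gap = 27.883 − 13.899 = 13.984 m.

Minimum gap ≈ 14.0 m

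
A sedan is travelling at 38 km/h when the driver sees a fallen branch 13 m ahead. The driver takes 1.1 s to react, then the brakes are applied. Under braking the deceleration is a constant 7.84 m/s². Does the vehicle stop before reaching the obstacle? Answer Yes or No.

No

38 km/h ÷ 3.6 = 10.5556 m/s.
Reaction distance = 10.5556 × 1.1 = 11.611 m.
Braking distance = v²/(2a) = 111.421 / 15.680 = 7.106 m.
Total stopping distance = 11.611 + 7.106 = 18.717 m, vs 13 m available — it cannot stop in time and overshoots by 18.717 − 13 = 5.717 m.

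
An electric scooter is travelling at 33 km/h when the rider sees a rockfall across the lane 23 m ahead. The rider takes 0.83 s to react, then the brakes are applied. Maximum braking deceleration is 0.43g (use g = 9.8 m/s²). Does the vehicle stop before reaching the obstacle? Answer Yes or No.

Yes

33 km/h ÷ 3.6 = 9.1667 m/s.
a = 0.43 × 9.8 = 4.214 m/s².
Reaction distance = 9.1667 × 0.83 = 7.608 m.
Braking distance = v²/(2a) = 84.028 / 8.428 = 9.970 m.
Total stopping distance = 7.608 + 9.970 = 17.578 m, vs 23 m available — it stops with 23 − 17.578 = 5.422 m to spare.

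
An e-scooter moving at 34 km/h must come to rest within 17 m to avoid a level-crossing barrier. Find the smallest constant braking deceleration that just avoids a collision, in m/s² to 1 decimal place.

34 km/h ÷ 3.6 = 9.4444 m/s.
v² = 2a·d ⇒ a = v²/(2d) = 9.4444² / (2 × 17.000) = 89.197 / 34.000 = 2.6234 m/s².

Required deceleration ≈ 2.6 m/s²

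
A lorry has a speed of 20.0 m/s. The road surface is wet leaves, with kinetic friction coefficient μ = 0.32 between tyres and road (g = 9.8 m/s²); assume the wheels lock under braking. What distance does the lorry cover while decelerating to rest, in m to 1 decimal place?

a = μg = 0.32 × 9.8 = 3.136 m/s².
Braking distance = v²/(2a) = 20.0000² / (2 × 3.136) = 400.000 / 6.272 = 63.776 m.

Braking distance ≈ 63.8 m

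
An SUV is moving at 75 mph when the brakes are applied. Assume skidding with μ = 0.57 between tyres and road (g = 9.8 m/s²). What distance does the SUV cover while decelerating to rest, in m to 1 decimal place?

75 mph × 0.44704 = 33.5280 m/s.
a = μg = 0.57 × 9.8 = 5.586 m/s².
Braking distance = v²/(2a) = 33.5280² / (2 × 5.586) = 1124.127 / 11.172 = 100.620 m.

Braking distance ≈ 100.6 m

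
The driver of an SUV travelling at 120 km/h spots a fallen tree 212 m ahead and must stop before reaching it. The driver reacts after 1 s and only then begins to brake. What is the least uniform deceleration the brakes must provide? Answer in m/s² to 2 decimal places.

Required deceleration ≈ 3.11 m/s²

120 km/h ÷ 3.6 = 33.3333 m/s.
Distance covered during reaction = 33.3333 × 1 = 33.333 m.
Distance available for braking: 212 − 33.333 = 178.667 m.
v² = 2a·d ⇒ a = v²/(2d) = 33.3333² / (2 × 178.667) = 1111.109 / 357.334 = 3.1094 m/s².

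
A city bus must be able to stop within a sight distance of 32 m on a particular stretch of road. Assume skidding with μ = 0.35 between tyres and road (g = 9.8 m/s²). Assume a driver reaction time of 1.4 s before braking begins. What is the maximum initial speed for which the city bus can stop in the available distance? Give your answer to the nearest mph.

Maximum speed ≈ 24 mph

a = μg = 0.35 × 9.8 = 3.430 m/s².
Stopping distance: v·t_r + v²/(2a) = 32 with t_r = 1.4 s and a = 3.430 m/s².
So v² + 9.604 v − 219.52 = 0.
Positive root: v = −a·t_r + √((a·t_r)² + 2a·d) = −4.802 + √(23.059 + 219.52) = 10.7729 m/s.
10.7729 m/s ÷ 0.44704 = 24.098 mph.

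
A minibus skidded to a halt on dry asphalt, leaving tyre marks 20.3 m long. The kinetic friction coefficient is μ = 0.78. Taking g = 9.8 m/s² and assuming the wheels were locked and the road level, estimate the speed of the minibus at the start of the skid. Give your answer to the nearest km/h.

Deceleration a = μg = 0.78 × 9.8 = 7.644 m/s².
v = √(2a·d) = √(2 × 7.644 × 20.3) = √310.346 = 17.6166 m/s.
= 17.6166 × 3.6 = 63.420 km/h.

Initial speed ≈ 63 km/h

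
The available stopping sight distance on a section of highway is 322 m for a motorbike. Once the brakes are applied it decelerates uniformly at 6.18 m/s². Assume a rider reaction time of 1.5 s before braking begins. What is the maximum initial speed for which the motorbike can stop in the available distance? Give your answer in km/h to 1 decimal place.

Maximum speed ≈ 196.2 km/h

Stopping distance: v·t_r + v²/(2a) = 322 with t_r = 1.5 s and a = 6.180 m/s².
So v² + 18.540 v − 3979.92 = 0.
Positive root: v = −a·t_r + √((a·t_r)² + 2a·d) = −9.270 + √(85.933 + 3979.92) = 54.4940 m/s.
54.4940 m/s × 3.6 = 196.178 km/h.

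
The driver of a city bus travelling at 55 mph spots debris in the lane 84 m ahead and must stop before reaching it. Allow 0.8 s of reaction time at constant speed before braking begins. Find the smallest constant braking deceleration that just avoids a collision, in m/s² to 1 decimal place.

Required deceleration ≈ 4.7 m/s²

55 mph × 0.44704 = 24.5872 m/s.
Distance covered during reaction = 24.5872 × 0.8 = 19.670 m.
Distance available for braking: 84 − 19.670 = 64.330 m.
v² = 2a·d ⇒ a = v²/(2d) = 24.5872² / (2 × 64.330) = 604.530 / 128.660 = 4.6987 m/s².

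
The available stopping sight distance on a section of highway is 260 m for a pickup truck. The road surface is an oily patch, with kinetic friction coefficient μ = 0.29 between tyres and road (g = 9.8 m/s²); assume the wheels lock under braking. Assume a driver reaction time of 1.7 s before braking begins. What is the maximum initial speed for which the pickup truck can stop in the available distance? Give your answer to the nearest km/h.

Maximum speed ≈ 122 km/h

a = μg = 0.29 × 9.8 = 2.842 m/s².
Stopping distance: v·t_r + v²/(2a) = 260 with t_r = 1.7 s and a = 2.842 m/s².
So v² + 9.663 v − 1477.84 = 0.
Positive root: v = −a·t_r + √((a·t_r)² + 2a·d) = −4.831 + √(23.339 + 1477.84) = 33.9141 m/s.
33.9141 m/s × 3.6 = 122.091 km/h.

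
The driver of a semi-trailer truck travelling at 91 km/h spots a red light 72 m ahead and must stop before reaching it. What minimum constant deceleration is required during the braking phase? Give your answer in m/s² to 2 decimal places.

91 km/h ÷ 3.6 = 25.2778 m/s.
v² = 2a·d ⇒ a = v²/(2d) = 25.2778² / (2 × 72.000) = 638.967 / 144.000 = 4.4373 m/s².

Required deceleration ≈ 4.44 m/s²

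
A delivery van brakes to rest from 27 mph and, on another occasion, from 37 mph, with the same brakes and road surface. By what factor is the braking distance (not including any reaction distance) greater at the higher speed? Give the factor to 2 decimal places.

Factor ≈ 1.88

Braking distance d = v²/(2a), so with a fixed, d ∝ v².
Factor = (37/27)² = 1.3704² = 1.8780.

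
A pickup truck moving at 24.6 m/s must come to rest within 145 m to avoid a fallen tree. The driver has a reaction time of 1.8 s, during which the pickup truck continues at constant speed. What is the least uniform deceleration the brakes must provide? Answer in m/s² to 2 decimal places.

Distance covered during reaction = 24.6000 × 1.8 = 44.280 m.
Distance available for braking: 145 − 44.280 = 100.720 m.
v² = 2a·d ⇒ a = v²/(2d) = 24.6000² / (2 × 100.720) = 605.160 / 201.440 = 3.0042 m/s².

Required deceleration ≈ 3.00 m/s²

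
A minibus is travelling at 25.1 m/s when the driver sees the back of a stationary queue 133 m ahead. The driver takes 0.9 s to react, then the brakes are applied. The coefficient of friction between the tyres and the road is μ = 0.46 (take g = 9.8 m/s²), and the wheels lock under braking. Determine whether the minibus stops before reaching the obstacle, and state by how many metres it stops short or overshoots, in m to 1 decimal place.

Yes — it stops 40.5 m short of the obstacle

a = μg = 0.46 × 9.8 = 4.508 m/s².
Reaction distance = 25.1000 × 0.9 = 22.590 m.
Braking distance = v²/(2a) = 630.010 / 9.016 = 69.877 m.
Total stopping distance = 22.590 + 69.877 = 92.467 m, vs 133 m available — it stops with 133 − 92.467 = 40.533 m to spare.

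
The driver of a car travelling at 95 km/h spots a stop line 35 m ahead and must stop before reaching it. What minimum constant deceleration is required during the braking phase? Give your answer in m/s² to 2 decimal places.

Required deceleration ≈ 9.95 m/s²

95 km/h ÷ 3.6 = 26.3889 m/s.
v² = 2a·d ⇒ a = v²/(2d) = 26.3889² / (2 × 35.000) = 696.374 / 70.000 = 9.9482 m/s².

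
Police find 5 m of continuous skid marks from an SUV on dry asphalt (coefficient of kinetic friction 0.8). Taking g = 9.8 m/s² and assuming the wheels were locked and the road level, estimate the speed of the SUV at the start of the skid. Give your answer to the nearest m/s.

Initial speed ≈ 9 m/s

Deceleration a = μg = 0.8 × 9.8 = 7.840 m/s².
v = √(2a·d) = √(2 × 7.840 × 5) = √78.400 = 8.8544 m/s.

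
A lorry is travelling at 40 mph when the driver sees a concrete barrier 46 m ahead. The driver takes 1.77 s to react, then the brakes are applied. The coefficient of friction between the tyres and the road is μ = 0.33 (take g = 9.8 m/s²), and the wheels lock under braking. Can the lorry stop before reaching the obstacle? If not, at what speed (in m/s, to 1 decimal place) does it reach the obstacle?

40 mph × 0.44704 = 17.8816 m/s.
a = μg = 0.33 × 9.8 = 3.234 m/s².
Reaction distance = 17.8816 × 1.77 = 31.650 m.
Braking distance needed to stop: v²/(2a) = 319.752 / 6.468 = 49.436 m, so total needed = 31.650 + 49.436 = 81.086 m > 46 m — it cannot stop.
Distance remaining when braking begins: 46 − 31.650 = 14.350 m.
v² = v₀² − 2a·d = 319.752 − 2 × 3.234 × 14.350 = 226.936 m²/s².
v = √226.936 = 15.064 m/s.

No — it strikes the obstacle at 15.1 m/s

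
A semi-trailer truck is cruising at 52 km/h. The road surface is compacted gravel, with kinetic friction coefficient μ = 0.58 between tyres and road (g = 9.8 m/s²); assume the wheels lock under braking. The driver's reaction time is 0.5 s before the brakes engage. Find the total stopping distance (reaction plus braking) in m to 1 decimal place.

Total stopping distance ≈ 25.6 m

52 km/h ÷ 3.6 = 14.4444 m/s.
a = μg = 0.58 × 9.8 = 5.684 m/s².
Reaction distance = v·t_r = 14.4444 × 0.5 = 7.222 m.
Braking distance = v²/(2a) = 14.4444² / (2 × 5.684) = 208.641 / 11.368 = 18.353 m.
Total = 7.222 + 18.353 = 25.575 m.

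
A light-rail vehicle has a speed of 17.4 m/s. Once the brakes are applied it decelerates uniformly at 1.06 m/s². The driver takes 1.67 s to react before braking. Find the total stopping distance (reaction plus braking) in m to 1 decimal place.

Reaction distance = v·t_r = 17.4000 × 1.67 = 29.058 m.
Braking distance = v²/(2a) = 17.4000² / (2 × 1.060) = 302.760 / 2.120 = 142.811 m.
Total = 29.058 + 142.811 = 171.869 m.

Total stopping distance ≈ 171.9 m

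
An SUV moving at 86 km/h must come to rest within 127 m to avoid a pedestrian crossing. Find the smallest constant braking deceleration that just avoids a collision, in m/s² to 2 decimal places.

Required deceleration ≈ 2.25 m/s²

86 km/h ÷ 3.6 = 23.8889 m/s.
v² = 2a·d ⇒ a = v²/(2d) = 23.8889² / (2 × 127.000) = 570.680 / 254.000 = 2.2468 m/s².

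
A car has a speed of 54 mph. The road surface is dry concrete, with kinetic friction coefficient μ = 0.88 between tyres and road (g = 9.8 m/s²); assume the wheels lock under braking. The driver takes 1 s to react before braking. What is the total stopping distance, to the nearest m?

Total stopping distance ≈ 58 m

54 mph × 0.44704 = 24.1402 m/s.
a = μg = 0.88 × 9.8 = 8.624 m/s².
Reaction distance = v·t_r = 24.1402 × 1 = 24.140 m.
Braking distance = v²/(2a) = 24.1402² / (2 × 8.624) = 582.749 / 17.248 = 33.786 m.
Total = 24.140 + 33.786 = 57.926 m.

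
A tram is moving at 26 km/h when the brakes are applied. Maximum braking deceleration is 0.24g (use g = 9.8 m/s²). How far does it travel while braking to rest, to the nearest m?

Braking distance ≈ 11 m

26 km/h ÷ 3.6 = 7.2222 m/s.
a = 0.24 × 9.8 = 2.352 m/s².
Braking distance = v²/(2a) = 7.2222² / (2 × 2.352) = 52.160 / 4.704 = 11.088 m.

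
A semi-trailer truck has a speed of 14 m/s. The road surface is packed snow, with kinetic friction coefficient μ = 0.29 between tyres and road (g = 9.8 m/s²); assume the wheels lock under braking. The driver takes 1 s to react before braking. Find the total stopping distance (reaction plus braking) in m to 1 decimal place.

Total stopping distance ≈ 48.5 m

a = μg = 0.29 × 9.8 = 2.842 m/s².
Reaction distance = v·t_r = 14.0000 × 1 = 14.000 m.
Braking distance = v²/(2a) = 14.0000² / (2 × 2.842) = 196.000 / 5.684 = 34.483 m.
Total = 14.000 + 34.483 = 48.483 m.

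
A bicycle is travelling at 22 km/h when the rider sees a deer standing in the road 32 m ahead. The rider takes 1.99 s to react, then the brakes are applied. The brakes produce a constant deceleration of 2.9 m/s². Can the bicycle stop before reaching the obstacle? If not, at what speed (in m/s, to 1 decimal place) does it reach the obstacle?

Yes — it stops about 13.4 m short of the obstacle, so it never reaches it

22 km/h ÷ 3.6 = 6.1111 m/s.
Reaction distance = 6.1111 × 1.99 = 12.161 m.
Braking distance = v²/(2a) = 37.346 / 5.800 = 6.439 m.
Total stopping distance = 12.161 + 6.439 = 18.600 m, vs 32 m available — it stops with 32 − 18.600 = 13.400 m to spare.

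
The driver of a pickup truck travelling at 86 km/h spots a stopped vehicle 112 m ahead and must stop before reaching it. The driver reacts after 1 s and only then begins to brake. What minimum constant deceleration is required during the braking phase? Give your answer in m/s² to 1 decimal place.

86 km/h ÷ 3.6 = 23.8889 m/s.
Distance covered during reaction = 23.8889 × 1 = 23.889 m.
Distance available for braking: 112 − 23.889 = 88.111 m.
v² = 2a·d ⇒ a = v²/(2d) = 23.8889² / (2 × 88.111) = 570.680 / 176.222 = 3.2384 m/s².

Required deceleration ≈ 3.2 m/s²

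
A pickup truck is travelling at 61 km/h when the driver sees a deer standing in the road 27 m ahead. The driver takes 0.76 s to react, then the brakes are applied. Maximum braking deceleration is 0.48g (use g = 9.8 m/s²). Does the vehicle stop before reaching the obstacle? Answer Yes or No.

No

61 km/h ÷ 3.6 = 16.9444 m/s.
a = 0.48 × 9.8 = 4.704 m/s².
Reaction distance = 16.9444 × 0.76 = 12.878 m.
Braking distance = v²/(2a) = 287.113 / 9.408 = 30.518 m.
Total stopping distance = 12.878 + 30.518 = 43.396 m, vs 27 m available — it cannot stop in time and overshoots by 43.396 − 27 = 16.396 m.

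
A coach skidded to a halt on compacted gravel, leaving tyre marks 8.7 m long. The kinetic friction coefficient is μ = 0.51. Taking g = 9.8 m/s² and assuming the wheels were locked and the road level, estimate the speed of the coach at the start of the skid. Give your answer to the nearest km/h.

Deceleration a = μg = 0.51 × 9.8 = 4.998 m/s².
v = √(2a·d) = √(2 × 4.998 × 8.7) = √86.965 = 9.3255 m/s.
= 9.3255 × 3.6 = 33.572 km/h.

Initial speed ≈ 34 km/h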